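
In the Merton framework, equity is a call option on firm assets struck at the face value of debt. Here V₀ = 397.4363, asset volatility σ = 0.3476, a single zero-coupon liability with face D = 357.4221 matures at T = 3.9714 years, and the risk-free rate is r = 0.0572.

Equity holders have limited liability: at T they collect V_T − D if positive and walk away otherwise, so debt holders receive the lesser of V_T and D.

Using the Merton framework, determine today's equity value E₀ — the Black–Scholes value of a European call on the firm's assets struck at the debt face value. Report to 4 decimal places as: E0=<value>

E0=158.7054

Apply the equity-as-call identities (strike 357.4221, horizon 3.9714 years):
d₁ = [ln(V₀/D) + (r + σ²/2)T] / (σ√T)
   = [ln(397.4363/357.4221) + (0.0572 + 0.5·0.3476²)·3.9714] / (0.3476·√3.9714)
   = [0.106117 + 0.467088] / 0.692710 = 0.827482
d₂ = d₁ − σ√T = 0.827482 − 0.692710 = 0.134772
N(d₁) = 0.796018,  N(d₂) = 0.553604,  e^(−rT) = 0.796790
E₀ = V₀·N(d₁) − D·e^(−rT)·N(d₂)
   = 397.4363·0.796018 − 357.4221·0.796790·0.553604 = 158.705421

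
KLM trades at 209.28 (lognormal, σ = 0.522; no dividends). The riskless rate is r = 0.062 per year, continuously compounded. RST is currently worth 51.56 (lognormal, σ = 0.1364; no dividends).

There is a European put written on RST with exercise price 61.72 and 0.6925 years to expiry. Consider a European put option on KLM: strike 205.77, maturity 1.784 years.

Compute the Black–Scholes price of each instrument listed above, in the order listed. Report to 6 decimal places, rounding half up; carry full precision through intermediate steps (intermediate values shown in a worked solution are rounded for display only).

price(RST put K=61.72) = 7.912823
price(KLM put K=205.77) = 41.967295

[RST put K=61.72]
σ√T = 0.1364·√0.6925 = 0.113507
d₁ = (ln(S/K) + (r+σ²/2)T) / (σ√T) = (ln(51.56/61.72) + (0.062+0.1364²/2)·0.6925) / 0.113507 = (-0.179862 + 0.049377) / 0.113507 = -1.149571
d₂ = d₁ − σ√T = -1.149571 − 0.113507 = -1.263079
e^{−rT} = 0.957974
N(−d₁) = 0.874840,  N(−d₂) = 0.896720
price = K·e^{−rT}·N(−d₂) − S·N(−d₁) = 53.019561 − 45.106739 = 7.912823
[KLM put K=205.77]
σ√T = 0.522·√1.784 = 0.697217
d₁ = (ln(S/K) + (r+σ²/2)T) / (σ√T) = (ln(209.28/205.77) + (0.062+0.522²/2)·1.784) / 0.697217 = (0.016914 + 0.353664) / 0.697217 = 0.531510
d₂ = d₁ − σ√T = 0.531510 − 0.697217 = -0.165707
e^{−rT} = 0.895290
N(−d₁) = 0.297533,  N(−d₂) = 0.565806
price = K·e^{−rT}·N(−d₂) − S·N(−d₁) = 104.234942 − 62.267647 = 41.967295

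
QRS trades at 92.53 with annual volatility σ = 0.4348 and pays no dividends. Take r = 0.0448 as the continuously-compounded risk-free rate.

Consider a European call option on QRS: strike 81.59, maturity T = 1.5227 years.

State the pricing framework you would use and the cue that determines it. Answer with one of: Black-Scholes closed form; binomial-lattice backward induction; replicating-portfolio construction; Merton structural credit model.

framework: Black-Scholes closed form

Key observation: everything needed for the exact continuous-time valuation of the European call on QRS (strike 81.59) is given, and no feature rules the closed form out.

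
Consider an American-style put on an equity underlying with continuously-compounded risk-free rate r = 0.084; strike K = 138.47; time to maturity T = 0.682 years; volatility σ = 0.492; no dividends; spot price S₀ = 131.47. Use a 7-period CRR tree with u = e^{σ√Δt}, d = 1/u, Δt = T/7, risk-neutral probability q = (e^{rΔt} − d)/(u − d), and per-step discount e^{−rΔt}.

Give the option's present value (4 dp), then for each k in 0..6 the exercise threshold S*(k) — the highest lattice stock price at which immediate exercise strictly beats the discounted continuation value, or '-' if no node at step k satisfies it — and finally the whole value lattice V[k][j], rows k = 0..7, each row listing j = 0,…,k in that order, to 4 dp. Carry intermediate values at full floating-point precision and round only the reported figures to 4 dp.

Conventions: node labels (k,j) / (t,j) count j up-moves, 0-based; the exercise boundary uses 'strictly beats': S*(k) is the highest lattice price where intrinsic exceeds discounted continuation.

Δt=0.09743  u=1.16599  d=0.85764  q=0.48833  discount=0.99185
step 7 (expiry): payoffs max(K−S,0) = 93.5993 77.4669 55.5342 25.7160 0.0000 0.0000 0.0000 0.0000
step 6: (k=6,j=0): S=52.3187, K−S=86.1513, hold=85.0226 ⇒ V=86.1513 exercise | (k=6,j=1): S=71.1291, K−S=67.3409, hold=66.2123 ⇒ V=67.3409 exercise | (k=6,j=2): S=96.7023, K−S=41.7677, hold=40.6391 ⇒ V=41.7677 exercise | (k=6,j=3): S=131.4700, K−S=7.0000, hold=13.0508 ⇒ V=13.0508 continue | (k=6,j=4): S=178.7378, K−S=0.0000, hold=0.0000 ⇒ V=0.0000 continue | (k=6,j=5): S=243.0000, K−S=0.0000, hold=0.0000 ⇒ V=0.0000 continue | (k=6,j=6): S=330.3665, K−S=0.0000, hold=0.0000 ⇒ V=0.0000 continue  boundary S*=96.7023
step 5: (k=5,j=0): S=61.0031, K−S=77.4669, hold=76.3382 ⇒ V=77.4669 exercise | (k=5,j=1): S=82.9358, K−S=55.5342, hold=54.4056 ⇒ V=55.5342 exercise | (k=5,j=2): S=112.7540, K−S=25.7160, hold=27.5182 ⇒ V=27.5182 continue | (k=5,j=3): S=153.2927, K−S=0.0000, hold=6.6232 ⇒ V=6.6232 continue | (k=5,j=4): S=208.4065, K−S=0.0000, hold=0.0000 ⇒ V=0.0000 continue | (k=5,j=5): S=283.3356, K−S=0.0000, hold=0.0000 ⇒ V=0.0000 continue  boundary S*=82.9358
step 4: (k=4,j=0): S=71.1291, K−S=67.3409, hold=66.2123 ⇒ V=67.3409 exercise | (k=4,j=1): S=96.7023, K−S=41.7677, hold=41.5119 ⇒ V=41.7677 exercise | (k=4,j=2): S=131.4700, K−S=7.0000, hold=17.1734 ⇒ V=17.1734 continue | (k=4,j=3): S=178.7378, K−S=0.0000, hold=3.3613 ⇒ V=3.3613 continue | (k=4,j=4): S=243.0000, K−S=0.0000, hold=0.0000 ⇒ V=0.0000 continue  boundary S*=96.7023
step 3: (k=3,j=0): S=82.9358, K−S=55.5342, hold=54.4056 ⇒ V=55.5342 exercise | (k=3,j=1): S=112.7540, K−S=25.7160, hold=29.5149 ⇒ V=29.5149 continue | (k=3,j=2): S=153.2927, K−S=0.0000, hold=10.3435 ⇒ V=10.3435 continue | (k=3,j=3): S=208.4065, K−S=0.0000, hold=1.7058 ⇒ V=1.7058 continue  boundary S*=82.9358
step 2: (k=2,j=0): S=96.7023, K−S=41.7677, hold=42.4791 ⇒ V=42.4791 continue | (k=2,j=1): S=131.4700, K−S=7.0000, hold=19.9886 ⇒ V=19.9886 continue | (k=2,j=2): S=178.7378, K−S=0.0000, hold=6.0755 ⇒ V=6.0755 continue  boundary S*=-
step 1: (k=1,j=0): S=112.7540, K−S=25.7160, hold=31.2395 ⇒ V=31.2395 continue | (k=1,j=1): S=153.2927, K−S=0.0000, hold=13.0868 ⇒ V=13.0868 continue  boundary S*=-
step 0: (k=0,j=0): S=131.4700, K−S=7.0000, hold=22.1926 ⇒ V=22.1926 continue  boundary S*=-

price = 22.1926
boundary = - - - 82.9358 96.7023 82.9358 96.7023
tree:
22.1926
31.2395 13.0868
42.4791 19.9886 6.0755
55.5342 29.5149 10.3435 1.7058
67.3409 41.7677 17.1734 3.3613 0.0000
77.4669 55.5342 27.5182 6.6232 0.0000 0.0000
86.1513 67.3409 41.7677 13.0508 0.0000 0.0000 0.0000
93.5993 77.4669 55.5342 25.7160 0.0000 0.0000 0.0000 0.0000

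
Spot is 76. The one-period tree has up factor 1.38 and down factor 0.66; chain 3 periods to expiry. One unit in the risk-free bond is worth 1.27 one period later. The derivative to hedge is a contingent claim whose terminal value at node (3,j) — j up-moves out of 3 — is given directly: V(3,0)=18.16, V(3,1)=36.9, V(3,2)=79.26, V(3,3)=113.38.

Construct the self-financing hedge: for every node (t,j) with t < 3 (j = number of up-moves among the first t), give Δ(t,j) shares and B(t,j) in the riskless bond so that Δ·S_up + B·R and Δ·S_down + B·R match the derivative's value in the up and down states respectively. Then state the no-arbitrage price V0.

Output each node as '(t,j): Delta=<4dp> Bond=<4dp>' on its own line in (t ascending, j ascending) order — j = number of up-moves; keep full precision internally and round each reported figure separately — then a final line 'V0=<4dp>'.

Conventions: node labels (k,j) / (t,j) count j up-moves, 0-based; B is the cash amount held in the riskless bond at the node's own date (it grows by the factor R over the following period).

(0,0): Delta=0.4067 Bond=16.5814
(1,0): Delta=0.8449 Bond=-0.9208
(1,1): Delta=0.3689 Bond=25.0218
(2,0): Delta=0.7862 Bond=0.7730
(2,1): Delta=0.8499 Bond=-1.5197
(2,2): Delta=0.3274 Bond=37.7822
V0=47.4903

Arbitrage-free pricing uses the up-move probability p* = (R−d)/(u−d) = 0.8472, discounting each step at R = 1.27.
Terminal payoffs: V(3,0)=18.1600, V(3,1)=36.9000, V(3,2)=79.2600, V(3,3)=113.3800
  t=2,j=0: stock 33.1056 → up 45.6857 (V=36.9000), down 21.8497 (V=18.1600). Price 26.8007; hedge Δ=0.7862, bond B=0.7730.
  t=2,j=1: stock 69.2208 → up 95.5247 (V=79.2600), down 45.6857 (V=36.9000). Price 57.3136; hedge Δ=0.8499, bond B=-1.5197.
  t=2,j=2: stock 144.7344 → up 199.7335 (V=113.3800), down 95.5247 (V=79.2600). Price 85.1710; hedge Δ=0.3274, bond B=37.7822.
  t=1,j=0: stock 50.1600 → up 69.2208 (V=57.3136), down 33.1056 (V=26.8007). Price 41.4582; hedge Δ=0.8449, bond B=-0.9208.
  t=1,j=1: stock 104.8800 → up 144.7344 (V=85.1710), down 69.2208 (V=57.3136). Price 63.7126; hedge Δ=0.3689, bond B=25.0218.
  t=0,j=0: stock 76.0000 → up 104.8800 (V=63.7126), down 50.1600 (V=41.4582). Price 47.4903; hedge Δ=0.4067, bond B=16.5814.
As a check, the time-0 holding Δ(0,0)·S0 + B(0,0) comes to 47.4903 — exactly V0.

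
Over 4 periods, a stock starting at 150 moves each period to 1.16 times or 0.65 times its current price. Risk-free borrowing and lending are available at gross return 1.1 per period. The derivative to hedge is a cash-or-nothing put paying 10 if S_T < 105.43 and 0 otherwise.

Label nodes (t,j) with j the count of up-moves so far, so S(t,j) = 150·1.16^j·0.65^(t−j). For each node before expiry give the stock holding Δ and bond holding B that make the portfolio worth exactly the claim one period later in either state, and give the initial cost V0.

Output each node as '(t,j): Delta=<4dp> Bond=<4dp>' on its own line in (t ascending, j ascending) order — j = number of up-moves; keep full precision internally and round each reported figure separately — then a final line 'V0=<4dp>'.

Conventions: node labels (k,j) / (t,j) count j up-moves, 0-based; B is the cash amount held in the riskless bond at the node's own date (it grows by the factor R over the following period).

(0,0): Delta=-0.0270 Bond=4.5301
(1,0): Delta=-0.1294 Bond=14.9682
(1,1): Delta=-0.0193 Bond=3.6518
(2,0): Delta=0.0000 Bond=8.2645
(2,1): Delta=-0.1391 Bond=17.5584
(2,2): Delta=-0.0104 Bond=2.2115
(3,0): Delta=0.0000 Bond=9.0909
(3,1): Delta=0.0000 Bond=9.0909
(3,2): Delta=-0.1495 Bond=20.6774
(3,3): Delta=0.0000 Bond=0.0000
V0=0.4822

No-arbitrage ⇒ martingale measure with p* = (R−d)/(u−d) = 0.8824.
At maturity the claim pays: V(4,0)=10.0000, V(4,1)=10.0000, V(4,2)=10.0000, V(4,3)=0.0000, V(4,4)=0.0000
  t=3,j=0: stock 41.1938 → up 47.7847 (V=10.0000), down 26.7759 (V=10.0000). Price 9.0909; hedge Δ=0.0000, bond B=9.0909.
  t=3,j=1: stock 73.5150 → up 85.2774 (V=10.0000), down 47.7848 (V=10.0000). Price 9.0909; hedge Δ=0.0000, bond B=9.0909.
  t=3,j=2: stock 131.1960 → up 152.1874 (V=0.0000), down 85.2774 (V=10.0000). Price 1.0695; hedge Δ=-0.1495, bond B=20.6774.
  t=3,j=3: stock 234.1344 → up 271.5959 (V=0.0000), down 152.1874 (V=0.0000). Price 0.0000; hedge Δ=0.0000, bond B=0.0000.
  t=2,j=0: stock 63.3750 → up 73.5150 (V=9.0909), down 41.1938 (V=9.0909). Price 8.2645; hedge Δ=0.0000, bond B=8.2645.
  t=2,j=1: stock 113.1000 → up 131.1960 (V=1.0695), down 73.5150 (V=9.0909). Price 1.8302; hedge Δ=-0.1391, bond B=17.5584.
  t=2,j=2: stock 201.8400 → up 234.1344 (V=0.0000), down 131.1960 (V=1.0695). Price 0.1144; hedge Δ=-0.0104, bond B=2.2115.
  t=1,j=0: stock 97.5000 → up 113.1000 (V=1.8302), down 63.3750 (V=8.2645). Price 2.3520; hedge Δ=-0.1294, bond B=14.9682.
  t=1,j=1: stock 174.0000 → up 201.8400 (V=0.1144), down 113.1000 (V=1.8302). Price 0.2875; hedge Δ=-0.0193, bond B=3.6518.
  t=0,j=0: stock 150.0000 → up 174.0000 (V=0.2875), down 97.5000 (V=2.3520). Price 0.4822; hedge Δ=-0.0270, bond B=4.5301.
As a check, the time-0 holding Δ(0,0)·S0 + B(0,0) comes to 0.4822 — exactly V0.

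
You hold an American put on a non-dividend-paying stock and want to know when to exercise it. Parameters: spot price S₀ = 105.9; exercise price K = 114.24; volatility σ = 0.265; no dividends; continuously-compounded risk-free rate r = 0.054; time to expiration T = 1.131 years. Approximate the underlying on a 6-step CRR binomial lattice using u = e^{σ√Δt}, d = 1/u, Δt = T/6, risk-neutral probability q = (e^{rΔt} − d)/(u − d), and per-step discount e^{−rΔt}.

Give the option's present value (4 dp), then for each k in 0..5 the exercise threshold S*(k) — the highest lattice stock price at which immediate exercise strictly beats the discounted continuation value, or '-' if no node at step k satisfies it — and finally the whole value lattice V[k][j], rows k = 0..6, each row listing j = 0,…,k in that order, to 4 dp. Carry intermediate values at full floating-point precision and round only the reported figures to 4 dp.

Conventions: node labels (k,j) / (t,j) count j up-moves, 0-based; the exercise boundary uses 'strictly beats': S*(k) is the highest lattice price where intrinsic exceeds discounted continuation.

params: Δt=0.18850 u=1.12193 d=0.89132 q=0.51563 e^(-rΔt)=0.98987
t_6 payoffs: 61.1403 47.4015 30.1080 8.3400 0.0000 0.0000 0.0000
t_5: node(5,0) S=59.5744 payoff=54.6656 vs cont=53.5087 → 54.6656 [stop]  node(5,1) S=74.9884 payoff=39.2516 vs cont=38.0947 → 39.2516 [stop]  node(5,2) S=94.3906 payoff=19.8494 vs cont=18.6925 → 19.8494 [stop]  node(5,3) S=118.8128 payoff=0.0000 vs cont=3.9987 → 3.9987 [wait]  node(5,4) S=149.5539 payoff=0.0000 vs cont=0.0000 → 0.0000 [wait]  node(5,5) S=188.2489 payoff=0.0000 vs cont=0.0000 → 0.0000 [wait]  ⇒ S*(5)=94.3906
t_4: node(4,0) S=66.8385 payoff=47.4015 vs cont=46.2445 → 47.4015 [stop]  node(4,1) S=84.1320 payoff=30.1080 vs cont=28.9510 → 30.1080 [stop]  node(4,2) S=105.9000 payoff=8.3400 vs cont=11.5580 → 11.5580 [wait]  node(4,3) S=133.3001 payoff=0.0000 vs cont=1.9172 → 1.9172 [wait]  node(4,4) S=167.7896 payoff=0.0000 vs cont=0.0000 → 0.0000 [wait]  ⇒ S*(4)=84.1320
t_3: node(3,0) S=74.9884 payoff=39.2516 vs cont=38.0947 → 39.2516 [stop]  node(3,1) S=94.3906 payoff=19.8494 vs cont=20.3350 → 20.3350 [wait]  node(3,2) S=118.8128 payoff=0.0000 vs cont=6.5202 → 6.5202 [wait]  node(3,3) S=149.5539 payoff=0.0000 vs cont=0.9192 → 0.9192 [wait]  ⇒ S*(3)=74.9884
t_2: node(2,0) S=84.1320 payoff=30.1080 vs cont=29.1989 → 30.1080 [stop]  node(2,1) S=105.9000 payoff=8.3400 vs cont=13.0779 → 13.0779 [wait]  node(2,2) S=133.3001 payoff=0.0000 vs cont=3.5954 → 3.5954 [wait]  ⇒ S*(2)=84.1320
t_1: node(1,0) S=94.3906 payoff=19.8494 vs cont=21.1107 → 21.1107 [wait]  node(1,1) S=118.8128 payoff=0.0000 vs cont=8.1055 → 8.1055 [wait]  ⇒ S*(1)=-
t_0: node(0,0) S=105.9000 payoff=8.3400 vs cont=14.2589 → 14.2589 [wait]  ⇒ S*(0)=-

price = 14.2589
boundary = - - 84.1320 74.9884 84.1320 94.3906
tree:
14.2589
21.1107 8.1055
30.1080 13.0779 3.5954
39.2516 20.3350 6.5202 0.9192
47.4015 30.1080 11.5580 1.9172 0.0000
54.6656 39.2516 19.8494 3.9987 0.0000 0.0000
61.1403 47.4015 30.1080 8.3400 0.0000 0.0000 0.0000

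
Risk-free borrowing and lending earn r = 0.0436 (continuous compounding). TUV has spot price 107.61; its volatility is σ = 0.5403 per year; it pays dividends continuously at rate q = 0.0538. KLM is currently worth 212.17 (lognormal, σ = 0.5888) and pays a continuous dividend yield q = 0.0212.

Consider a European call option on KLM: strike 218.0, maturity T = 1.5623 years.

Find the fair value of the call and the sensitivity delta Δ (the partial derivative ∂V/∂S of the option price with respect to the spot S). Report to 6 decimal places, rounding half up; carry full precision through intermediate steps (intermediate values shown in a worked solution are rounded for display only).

price = 59.509508
Δ = 0.626447

σ√T = 0.5888·√1.5623 = 0.735953
d₁ = (ln(S/K) + (r−q+σ²/2)T) / (σ√T) = (ln(212.17/218.0) + (0.0436−0.0212+0.5888²/2)·1.5623) / 0.735953 = (-0.027107 + 0.305809) / 0.735953 = 0.378695
d₂ = d₁ − σ√T = 0.378695 − 0.735953 = -0.357258
e^{−rT} = 0.934152
e^{−qT} = 0.967422
N(d₁) = 0.647543,  N(d₂) = 0.360449
Call price V = S·e^{−qT}·N(d₁) − K·e^{−rT}·N(d₂) = 132.913252 − 73.403744 = 59.509508
Δ = e^{−qT}·N(d₁) = 0.626447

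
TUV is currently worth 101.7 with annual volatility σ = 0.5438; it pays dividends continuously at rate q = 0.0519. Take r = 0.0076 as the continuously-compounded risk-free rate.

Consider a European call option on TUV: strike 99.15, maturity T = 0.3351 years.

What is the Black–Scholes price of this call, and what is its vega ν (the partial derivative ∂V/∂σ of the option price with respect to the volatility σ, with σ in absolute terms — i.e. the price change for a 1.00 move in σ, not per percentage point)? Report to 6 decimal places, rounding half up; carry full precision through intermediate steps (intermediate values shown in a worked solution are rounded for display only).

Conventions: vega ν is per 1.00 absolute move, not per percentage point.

σ√T = 0.5438·√0.3351 = 0.314794
d₁ = (ln(S/K) + (r−q+σ²/2)T) / (σ√T) = (ln(101.7/99.15) + (0.0076−0.0519+0.5438²/2)·0.3351) / 0.314794 = (0.025393 + 0.034703) / 0.314794 = 0.190906
d₂ = d₁ − σ√T = 0.190906 − 0.314794 = -0.123888
e^{−rT} = 0.997456
e^{−qT} = 0.982759
N(d₁) = 0.575700,  N(d₂) = 0.450702
Call price V = S·e^{−qT}·N(d₁) − K·e^{−rT}·N(d₂) = 57.539281 − 44.573450 = 12.965832
φ(d₁) = (1/√(2π))·e^{−d₁²/2} = 0.391738
ν = S·e^{−qT}·φ(d₁)·√T = 22.664761

price = 12.965832
ν = 22.664761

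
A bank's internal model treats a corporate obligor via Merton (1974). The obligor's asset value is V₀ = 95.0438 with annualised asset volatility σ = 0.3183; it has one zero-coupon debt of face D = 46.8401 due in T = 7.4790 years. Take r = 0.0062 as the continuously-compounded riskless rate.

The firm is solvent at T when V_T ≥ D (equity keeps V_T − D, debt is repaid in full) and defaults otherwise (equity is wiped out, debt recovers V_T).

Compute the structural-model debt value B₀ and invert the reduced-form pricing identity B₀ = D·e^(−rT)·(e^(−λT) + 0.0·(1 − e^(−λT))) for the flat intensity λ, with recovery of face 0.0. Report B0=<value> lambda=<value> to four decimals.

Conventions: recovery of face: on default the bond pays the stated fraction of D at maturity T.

With assets at 95.0438 and a single debt payment of 46.8401 at 7.4790 years:
d₁ = [ln(V₀/D) + (r + σ²/2)T] / (σ√T)
   = [ln(95.0438/46.8401) + (0.0062 + 0.5·0.3183²)·7.4790] / (0.3183·√7.4790)
   = [0.707598 + 0.425237] / 0.870479 = 1.301392
d₂ = d₁ − σ√T = 1.301392 − 0.870479 = 0.430913
N(d₁) = 0.903438,  N(d₂) = 0.666734,  e^(−rT) = 0.954689
E₀ = V₀·N(d₁) − D·e^(−rT)·N(d₂)
   = 95.0438·0.903438 − 46.8401·0.954689·0.666734 = 56.051336
B₀ = V₀ − E₀ = 95.0438 − 56.051336 = 38.992464
e^(−λT) = (B₀·e^(rT)/D − 0)/(1 − 0) = (38.9925·1.047462/46.8401 − 0)/1 = 0.87196974
λ = −ln(0.87196974)/7.4790 = 0.018318

B0=38.9925 lambda=0.0183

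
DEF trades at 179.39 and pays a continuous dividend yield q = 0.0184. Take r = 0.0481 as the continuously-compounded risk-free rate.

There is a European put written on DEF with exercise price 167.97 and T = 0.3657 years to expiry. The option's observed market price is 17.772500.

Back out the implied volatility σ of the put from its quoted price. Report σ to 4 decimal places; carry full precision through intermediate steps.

At σ = 0.5773 the Black–Scholes value reproduces the quote:
σ√T = 0.5773·√0.3657 = 0.349111
d₁ = (ln(S/K) + (r−q+σ²/2)T) / (σ√T) = (ln(179.39/167.97) + (0.0481−0.0184+0.5773²/2)·0.3657) / 0.349111 = (0.065777 + 0.071801) / 0.349111 = 0.394079
d₂ = d₁ − σ√T = 0.394079 − 0.349111 = 0.044968
e^{−rT} = 0.982564
e^{−qT} = 0.993294
N(−d₁) = 0.346761,  N(−d₂) = 0.482067
V = K·e^{−rT}·N(−d₂) − S·e^{−qT}·N(−d₁) = 79.560848 − 61.788348 = 17.772500 (the observed quote) — the price is monotone increasing in volatility, hence this σ is the only solution

sigma = 0.5773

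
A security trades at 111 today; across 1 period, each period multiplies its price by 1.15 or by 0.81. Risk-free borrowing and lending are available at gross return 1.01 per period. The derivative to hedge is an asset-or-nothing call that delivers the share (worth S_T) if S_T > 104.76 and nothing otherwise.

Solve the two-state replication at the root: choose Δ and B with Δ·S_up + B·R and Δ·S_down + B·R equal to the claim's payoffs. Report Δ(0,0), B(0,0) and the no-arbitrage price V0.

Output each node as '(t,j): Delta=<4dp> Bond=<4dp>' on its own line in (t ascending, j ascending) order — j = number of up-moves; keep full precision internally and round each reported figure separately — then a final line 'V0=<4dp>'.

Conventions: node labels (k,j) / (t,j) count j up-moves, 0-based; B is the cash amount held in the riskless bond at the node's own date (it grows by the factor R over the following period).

Arbitrage-free pricing uses the up-move probability p* = (R−d)/(u−d) = 0.5882, discounting each step at R = 1.01.
At maturity the claim pays: V(1,0)=0.0000, V(1,1)=127.6500
Node (0,0) S=111.0000: V=(p*·127.6500+(1−p*)·0.0000)/1.01=74.3448; Δ=(127.6500−0.0000)/(127.6500−89.9100)=3.3824; B=V−Δ·S=-301.0964
Check: Δ(0,0)·S0 + B(0,0) = 74.3448 = V0.

(0,0): Delta=3.3824 Bond=-301.0964
V0=74.3448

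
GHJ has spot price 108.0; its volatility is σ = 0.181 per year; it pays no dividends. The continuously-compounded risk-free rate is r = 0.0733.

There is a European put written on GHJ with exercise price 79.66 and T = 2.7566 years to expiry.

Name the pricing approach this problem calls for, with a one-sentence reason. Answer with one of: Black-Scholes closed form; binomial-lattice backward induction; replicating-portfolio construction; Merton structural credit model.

Key observation: everything needed for the exact continuous-time valuation of the European put on GHJ (strike 79.66) is given, and no feature rules the closed form out.

framework: Black-Scholes closed form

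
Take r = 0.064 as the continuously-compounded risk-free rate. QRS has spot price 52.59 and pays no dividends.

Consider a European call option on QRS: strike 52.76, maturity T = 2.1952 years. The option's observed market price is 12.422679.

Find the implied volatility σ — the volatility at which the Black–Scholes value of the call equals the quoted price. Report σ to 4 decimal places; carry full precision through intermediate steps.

sigma = 0.2997

At σ = 0.2997 the Black–Scholes value reproduces the quote:
σ√T = 0.2997·√2.1952 = 0.444042
d₁ = (ln(S/K) + (r+σ²/2)T) / (σ√T) = (ln(52.59/52.76) + (0.064+0.2997²/2)·2.1952) / 0.444042 = (-0.003227 + 0.239079) / 0.444042 = 0.531148
d₂ = d₁ − σ√T = 0.531148 − 0.444042 = 0.087107
e^{−rT} = 0.868930
N(d₁) = 0.702342,  N(d₂) = 0.534707
V = S·N(d₁) − K·e^{−rT}·N(d₂) = 36.936164 − 24.513485 = 12.422679 (equal to the quote); since ∂V/∂σ > 0 for all σ, the implied volatility is unique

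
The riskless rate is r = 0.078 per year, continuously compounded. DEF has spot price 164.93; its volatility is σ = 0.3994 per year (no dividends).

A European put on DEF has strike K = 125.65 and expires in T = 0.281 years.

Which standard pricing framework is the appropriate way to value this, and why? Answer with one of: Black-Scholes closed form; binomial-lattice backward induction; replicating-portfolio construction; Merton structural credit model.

framework: Black-Scholes closed form

Key observation: everything needed for the exact continuous-time valuation of the European put on DEF (strike 125.65) is given, and no feature rules the closed form out.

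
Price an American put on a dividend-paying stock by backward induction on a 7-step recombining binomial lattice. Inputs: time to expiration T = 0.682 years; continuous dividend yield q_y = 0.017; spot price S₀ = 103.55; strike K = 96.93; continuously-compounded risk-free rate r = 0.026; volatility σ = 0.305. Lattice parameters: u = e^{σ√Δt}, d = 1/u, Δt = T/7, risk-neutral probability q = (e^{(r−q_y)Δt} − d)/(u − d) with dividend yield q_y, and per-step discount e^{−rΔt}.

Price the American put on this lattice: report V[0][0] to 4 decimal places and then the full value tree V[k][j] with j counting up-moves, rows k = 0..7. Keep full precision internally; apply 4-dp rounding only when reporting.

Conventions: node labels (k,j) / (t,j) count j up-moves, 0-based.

Δt=0.09743, u=1.09988, d=0.90919, q=0.48082, disc=e^(-rΔt)=0.99747
k=7 terminal: V=max(K-S,0) → 43.7520 32.5986 19.1059 2.7834 0.0000 0.0000 0.0000 0.0000
k=6: j=0 S=58.4895 intr=38.4405 cont=38.2921 V=38.4405[EX]; j=1 S=70.7568 intr=26.1732 cont=26.0450 V=26.1732[EX]; j=2 S=85.5971 intr=11.3329 cont=11.2293 V=11.3329[EX]; j=3 S=103.5500 intr=0.0000 cont=1.4414 V=1.4414[hold]; j=4 S=125.2682 intr=0.0000 cont=0.0000 V=0.0000[hold]; j=5 S=151.5416 intr=0.0000 cont=0.0000 V=0.0000[hold]; j=6 S=183.3254 intr=0.0000 cont=0.0000 V=0.0000[hold]
k=5: j=0 S=64.3314 intr=32.5986 cont=32.4598 V=32.5986[EX]; j=1 S=77.8241 intr=19.1059 cont=18.9895 V=19.1059[EX]; j=2 S=94.1466 intr=2.7834 cont=6.5602 V=6.5602[hold]; j=3 S=113.8926 intr=0.0000 cont=0.7465 V=0.7465[hold]; j=4 S=137.7800 intr=0.0000 cont=0.0000 V=0.0000[hold]; j=5 S=166.6776 intr=0.0000 cont=0.0000 V=0.0000[hold]
k=4: j=0 S=70.7568 intr=26.1732 cont=26.0450 V=26.1732[EX]; j=1 S=85.5971 intr=11.3329 cont=13.0407 V=13.0407[hold]; j=2 S=103.5500 intr=0.0000 cont=3.7554 V=3.7554[hold]; j=3 S=125.2682 intr=0.0000 cont=0.3866 V=0.3866[hold]; j=4 S=151.5416 intr=0.0000 cont=0.0000 V=0.0000[hold]
k=3: j=0 S=77.8241 intr=19.1059 cont=19.8086 V=19.8086[hold]; j=1 S=94.1466 intr=2.7834 cont=8.5544 V=8.5544[hold]; j=2 S=113.8926 intr=0.0000 cont=2.1302 V=2.1302[hold]; j=3 S=137.7800 intr=0.0000 cont=0.2002 V=0.2002[hold]
k=2: j=0 S=85.5971 intr=11.3329 cont=14.3610 V=14.3610[hold]; j=1 S=103.5500 intr=0.0000 cont=5.4517 V=5.4517[hold]; j=2 S=125.2682 intr=0.0000 cont=1.1992 V=1.1992[hold]
k=1: j=0 S=94.1466 intr=2.7834 cont=10.0517 V=10.0517[hold]; j=1 S=113.8926 intr=0.0000 cont=3.3984 V=3.3984[hold]
k=0: j=0 S=103.5500 intr=0.0000 cont=6.8353 V=6.8353[hold]

price = 6.8353
tree:
6.8353
10.0517 3.3984
14.3610 5.4517 1.1992
19.8086 8.5544 2.1302 0.2002
26.1732 13.0407 3.7554 0.3866 0.0000
32.5986 19.1059 6.5602 0.7465 0.0000 0.0000
38.4405 26.1732 11.3329 1.4414 0.0000 0.0000 0.0000
43.7520 32.5986 19.1059 2.7834 0.0000 0.0000 0.0000 0.0000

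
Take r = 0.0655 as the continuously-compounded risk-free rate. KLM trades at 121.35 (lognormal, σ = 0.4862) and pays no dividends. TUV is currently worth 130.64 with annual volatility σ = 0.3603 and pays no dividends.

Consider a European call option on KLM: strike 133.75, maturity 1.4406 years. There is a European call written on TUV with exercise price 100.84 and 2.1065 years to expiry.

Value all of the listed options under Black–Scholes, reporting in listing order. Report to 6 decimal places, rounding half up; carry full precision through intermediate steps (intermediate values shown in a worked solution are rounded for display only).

price(KLM call K=133.75) = 27.718354
price(TUV call K=100.84) = 49.889277

[KLM call K=133.75]
σ√T = 0.4862·√1.4406 = 0.583562
d₁ = (ln(S/K) + (r+σ²/2)T) / (σ√T) = (ln(121.35/133.75) + (0.0655+0.4862²/2)·1.4406) / 0.583562 = (-0.097293 + 0.264631) / 0.583562 = 0.286753
d₂ = d₁ − σ√T = 0.286753 − 0.583562 = -0.296809
e^{−rT} = 0.909956
N(d₁) = 0.612849,  N(d₂) = 0.383306
price = S·N(d₁) − K·e^{−rT}·N(d₂) = 74.369248 − 46.650894 = 27.718354
[TUV call K=100.84]
σ√T = 0.3603·√2.1065 = 0.522932
d₁ = (ln(S/K) + (r+σ²/2)T) / (σ√T) = (ln(130.64/100.84) + (0.0655+0.3603²/2)·2.1065) / 0.522932 = (0.258910 + 0.274705) / 0.522932 = 1.020429
d₂ = d₁ − σ√T = 1.020429 − 0.522932 = 0.497498
e^{−rT} = 0.871120
N(d₁) = 0.846238,  N(d₂) = 0.690581
price = S·N(d₁) − K·e^{−rT}·N(d₂) = 110.552475 − 60.663198 = 49.889277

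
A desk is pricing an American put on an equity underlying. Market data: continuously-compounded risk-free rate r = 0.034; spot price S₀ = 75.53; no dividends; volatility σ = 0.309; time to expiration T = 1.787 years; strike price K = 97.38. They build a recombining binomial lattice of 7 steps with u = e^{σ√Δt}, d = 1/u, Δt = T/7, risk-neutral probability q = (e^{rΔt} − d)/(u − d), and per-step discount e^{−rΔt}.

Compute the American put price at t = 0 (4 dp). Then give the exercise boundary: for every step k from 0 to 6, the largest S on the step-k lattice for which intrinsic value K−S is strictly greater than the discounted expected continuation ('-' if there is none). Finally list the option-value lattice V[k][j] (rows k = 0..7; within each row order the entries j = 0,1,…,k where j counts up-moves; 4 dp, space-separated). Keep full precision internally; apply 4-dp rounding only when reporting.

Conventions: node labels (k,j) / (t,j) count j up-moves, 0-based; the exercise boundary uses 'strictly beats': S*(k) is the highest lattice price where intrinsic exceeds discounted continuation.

price = 25.0193
boundary = - - 55.2728 64.6123 55.2728 64.6123 75.5300
tree:
25.0193
33.0234 17.0963
42.1072 24.1142 10.0633
50.0968 32.7677 15.4961 4.5621
56.9314 42.1072 23.0517 7.8722 1.1824
62.7782 50.0968 32.7677 13.3037 2.3335 0.0000
67.7798 56.9314 42.1072 21.8500 4.6049 0.0000 0.0000
72.0584 62.7782 50.0968 32.7677 9.0875 0.0000 0.0000 0.0000

Δt=0.25529, u=1.16897, d=0.85545, q=0.48885, disc=e^(-rΔt)=0.99136
k=7 terminal: V=max(K-S,0) → 72.0584 62.7782 50.0968 32.7677 9.0875 0.0000 0.0000 0.0000
k=6: j=0 S=29.6002 intr=67.7798 cont=66.9382 V=67.7798[EX]; j=1 S=40.4486 intr=56.9314 cont=56.0899 V=56.9314[EX]; j=2 S=55.2728 intr=42.1072 cont=41.2657 V=42.1072[EX]; j=3 S=75.5300 intr=21.8500 cont=21.0084 V=21.8500[EX]; j=4 S=103.2114 intr=0.0000 cont=4.6049 V=4.6049[hold]; j=5 S=141.0379 intr=0.0000 cont=0.0000 V=0.0000[hold]; j=6 S=192.7277 intr=0.0000 cont=0.0000 V=0.0000[hold]  S*(6)=75.5300
k=5: j=0 S=34.6018 intr=62.7782 cont=61.9366 V=62.7782[EX]; j=1 S=47.2832 intr=50.0968 cont=49.2552 V=50.0968[EX]; j=2 S=64.6123 intr=32.7677 cont=31.9261 V=32.7677[EX]; j=3 S=88.2925 intr=9.0875 cont=13.3037 V=13.3037[hold]; j=4 S=120.6513 intr=0.0000 cont=2.3335 V=2.3335[hold]; j=5 S=164.8694 intr=0.0000 cont=0.0000 V=0.0000[hold]  S*(5)=64.6123
k=4: j=0 S=40.4486 intr=56.9314 cont=56.0899 V=56.9314[EX]; j=1 S=55.2728 intr=42.1072 cont=41.2657 V=42.1072[EX]; j=2 S=75.5300 intr=21.8500 cont=23.0517 V=23.0517[hold]; j=3 S=103.2114 intr=0.0000 cont=7.8722 V=7.8722[hold]; j=4 S=141.0379 intr=0.0000 cont=1.1824 V=1.1824[hold]  S*(4)=55.2728
k=3: j=0 S=47.2832 intr=50.0968 cont=49.2552 V=50.0968[EX]; j=1 S=64.6123 intr=32.7677 cont=32.5085 V=32.7677[EX]; j=2 S=88.2925 intr=9.0875 cont=15.4961 V=15.4961[hold]; j=3 S=120.6513 intr=0.0000 cont=4.5621 V=4.5621[hold]  S*(3)=64.6123
k=2: j=0 S=55.2728 intr=42.1072 cont=41.2657 V=42.1072[EX]; j=1 S=75.5300 intr=21.8500 cont=24.1142 V=24.1142[hold]; j=2 S=103.2114 intr=0.0000 cont=10.0633 V=10.0633[hold]  S*(2)=55.2728
k=1: j=0 S=64.6123 intr=32.7677 cont=33.0234 V=33.0234[hold]; j=1 S=88.2925 intr=9.0875 cont=17.0963 V=17.0963[hold]  S*(1)=-
k=0: j=0 S=75.5300 intr=21.8500 cont=25.0193 V=25.0193[hold]  S*(0)=-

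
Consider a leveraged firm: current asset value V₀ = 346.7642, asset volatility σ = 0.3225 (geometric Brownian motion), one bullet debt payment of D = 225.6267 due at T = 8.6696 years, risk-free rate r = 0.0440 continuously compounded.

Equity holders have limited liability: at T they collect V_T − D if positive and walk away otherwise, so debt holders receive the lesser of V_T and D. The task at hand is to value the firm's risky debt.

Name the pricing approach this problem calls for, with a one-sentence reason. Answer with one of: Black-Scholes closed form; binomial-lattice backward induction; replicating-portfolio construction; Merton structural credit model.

Key observation: with the firm-asset dynamics (V₀ = 346.7642) and a single zero-coupon liability of face 225.6267 given, debt value, spread, and default probability all derive from the option view of the balance sheet.

framework: Merton structural credit model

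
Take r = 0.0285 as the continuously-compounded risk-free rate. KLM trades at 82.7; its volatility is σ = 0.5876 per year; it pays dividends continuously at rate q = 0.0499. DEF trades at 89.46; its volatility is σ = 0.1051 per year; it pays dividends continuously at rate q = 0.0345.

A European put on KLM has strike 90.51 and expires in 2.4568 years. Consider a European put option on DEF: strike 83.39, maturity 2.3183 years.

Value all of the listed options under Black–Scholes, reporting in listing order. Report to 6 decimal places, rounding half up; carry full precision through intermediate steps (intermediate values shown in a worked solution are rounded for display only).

price(KLM put K=90.51) = 33.879966
price(DEF put K=83.39) = 3.173296

[KLM put K=90.51]
σ√T = 0.5876·√2.4568 = 0.921015
d₁ = (ln(S/K) + (r−q+σ²/2)T) / (σ√T) = (ln(82.7/90.51) + (0.0285−0.0499+0.5876²/2)·2.4568) / 0.921015 = (-0.090241 + 0.371559) / 0.921015 = 0.305443
d₂ = d₁ − σ√T = 0.305443 − 0.921015 = -0.615571
e^{−rT} = 0.932376
e^{−qT} = 0.884622
N(−d₁) = 0.380014,  N(−d₂) = 0.730911
price = K·e^{−rT}·N(−d₂) − S·e^{−qT}·N(−d₁) = 61.681151 − 27.801184 = 33.879966
[DEF put K=83.39]
σ√T = 0.1051·√2.3183 = 0.160025
d₁ = (ln(S/K) + (r−q+σ²/2)T) / (σ√T) = (ln(89.46/83.39) + (0.0285−0.0345+0.1051²/2)·2.3183) / 0.160025 = (0.070263 − 0.001106) / 0.160025 = 0.432166
d₂ = d₁ − σ√T = 0.432166 − 0.160025 = 0.272142
e^{−rT} = 0.936064
e^{−qT} = 0.923134
N(−d₁) = 0.332810,  N(−d₂) = 0.392757
price = K·e^{−rT}·N(−d₂) − S·e^{−qT}·N(−d₁) = 30.657939 − 27.484643 = 3.173296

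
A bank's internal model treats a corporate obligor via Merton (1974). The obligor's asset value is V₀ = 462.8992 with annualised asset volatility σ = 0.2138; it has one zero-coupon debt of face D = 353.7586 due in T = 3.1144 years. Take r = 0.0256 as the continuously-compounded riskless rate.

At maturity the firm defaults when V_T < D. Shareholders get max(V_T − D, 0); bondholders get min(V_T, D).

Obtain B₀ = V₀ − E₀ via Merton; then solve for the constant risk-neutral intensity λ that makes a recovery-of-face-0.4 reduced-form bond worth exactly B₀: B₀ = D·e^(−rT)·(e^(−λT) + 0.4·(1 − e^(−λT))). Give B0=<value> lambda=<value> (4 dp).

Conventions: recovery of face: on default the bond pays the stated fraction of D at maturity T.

Work the structural quantities from V₀ = 462.8992 against face 353.7586:
d₁ = [ln(V₀/D) + (r + σ²/2)T] / (σ√T)
   = [ln(462.8992/353.7586) + (0.0256 + 0.5·0.2138²)·3.1144] / (0.2138·√3.1144)
   = [0.268895 + 0.150909] / 0.377307 = 1.112631
d₂ = d₁ − σ√T = 1.112631 − 0.377307 = 0.735324
N(d₁) = 0.867067,  N(d₂) = 0.768929,  e^(−rT) = 0.923367
E₀ = V₀·N(d₁) − D·e^(−rT)·N(d₂)
   = 462.8992·0.867067 − 353.7586·0.923367·0.768929 = 150.194569
B₀ = V₀ − E₀ = 462.8992 − 150.194569 = 312.704631
e^(−λT) = (B₀·e^(rT)/D − 0.4)/(1 − 0.4) = (312.7046·1.082993/353.7586 − 0.4)/0.6 = 0.92885138
λ = −ln(0.92885138)/3.1144 = 0.023698

B0=312.7046 lambda=0.0237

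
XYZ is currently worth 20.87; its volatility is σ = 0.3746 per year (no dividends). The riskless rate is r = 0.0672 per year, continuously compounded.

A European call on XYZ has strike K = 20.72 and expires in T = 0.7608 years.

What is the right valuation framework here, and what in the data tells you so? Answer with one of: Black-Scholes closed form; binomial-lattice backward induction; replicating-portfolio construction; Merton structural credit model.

Key observation: everything needed for the exact continuous-time valuation of the European call on XYZ (strike 20.72) is given, and no feature rules the closed form out.

framework: Black-Scholes closed form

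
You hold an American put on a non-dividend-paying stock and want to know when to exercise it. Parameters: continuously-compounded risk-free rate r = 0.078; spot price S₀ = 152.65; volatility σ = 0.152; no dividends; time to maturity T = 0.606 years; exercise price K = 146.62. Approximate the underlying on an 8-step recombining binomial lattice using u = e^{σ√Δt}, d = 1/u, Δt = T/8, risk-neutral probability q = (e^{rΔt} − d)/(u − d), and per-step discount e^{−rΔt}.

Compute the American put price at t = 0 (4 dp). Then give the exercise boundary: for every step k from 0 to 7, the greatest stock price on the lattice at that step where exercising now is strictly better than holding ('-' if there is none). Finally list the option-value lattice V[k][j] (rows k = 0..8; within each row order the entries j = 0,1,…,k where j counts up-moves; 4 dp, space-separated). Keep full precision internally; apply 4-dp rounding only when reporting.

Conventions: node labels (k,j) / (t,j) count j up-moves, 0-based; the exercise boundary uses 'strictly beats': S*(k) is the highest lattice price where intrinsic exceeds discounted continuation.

params: Δt=0.07575 u=1.04272 d=0.95903 q=0.56035 e^(-rΔt)=0.99411
t_8 payoffs: 37.3883 27.8557 17.4913 6.2224 0.0000 0.0000 0.0000 0.0000 0.0000
t_7: node(7,0) S=113.8983 payoff=32.7217 vs cont=31.8579 → 32.7217 [stop]  node(7,1) S=123.8381 payoff=22.7819 vs cont=21.9182 → 22.7819 [stop]  node(7,2) S=134.6453 payoff=11.9747 vs cont=11.1109 → 11.9747 [stop]  node(7,3) S=146.3957 payoff=0.2243 vs cont=2.7196 → 2.7196 [wait]  node(7,4) S=159.1715 payoff=0.0000 vs cont=0.0000 → 0.0000 [wait]  node(7,5) S=173.0622 payoff=0.0000 vs cont=0.0000 → 0.0000 [wait]  node(7,6) S=188.1652 payoff=0.0000 vs cont=0.0000 → 0.0000 [wait]  node(7,7) S=204.5862 payoff=0.0000 vs cont=0.0000 → 0.0000 [wait]  ⇒ S*(7)=134.6453
t_6: node(6,0) S=118.7643 payoff=27.8557 vs cont=26.9920 → 27.8557 [stop]  node(6,1) S=129.1287 payoff=17.4913 vs cont=16.6275 → 17.4913 [stop]  node(6,2) S=140.3976 payoff=6.2224 vs cont=6.7486 → 6.7486 [wait]  node(6,3) S=152.6500 payoff=0.0000 vs cont=1.1886 → 1.1886 [wait]  node(6,4) S=165.9716 payoff=0.0000 vs cont=0.0000 → 0.0000 [wait]  node(6,5) S=180.4558 payoff=0.0000 vs cont=0.0000 → 0.0000 [wait]  node(6,6) S=196.2040 payoff=0.0000 vs cont=0.0000 → 0.0000 [wait]  ⇒ S*(6)=129.1287
t_5: node(5,0) S=123.8381 payoff=22.7819 vs cont=21.9182 → 22.7819 [stop]  node(5,1) S=134.6453 payoff=11.9747 vs cont=11.4041 → 11.9747 [stop]  node(5,2) S=146.3957 payoff=0.2243 vs cont=3.6117 → 3.6117 [wait]  node(5,3) S=159.1715 payoff=0.0000 vs cont=0.5195 → 0.5195 [wait]  node(5,4) S=173.0622 payoff=0.0000 vs cont=0.0000 → 0.0000 [wait]  node(5,5) S=188.1652 payoff=0.0000 vs cont=0.0000 → 0.0000 [wait]  ⇒ S*(5)=134.6453
t_4: node(4,0) S=129.1287 payoff=17.4913 vs cont=16.6275 → 17.4913 [stop]  node(4,1) S=140.3976 payoff=6.2224 vs cont=7.2455 → 7.2455 [wait]  node(4,2) S=152.6500 payoff=0.0000 vs cont=1.8679 → 1.8679 [wait]  node(4,3) S=165.9716 payoff=0.0000 vs cont=0.2271 → 0.2271 [wait]  node(4,4) S=180.4558 payoff=0.0000 vs cont=0.0000 → 0.0000 [wait]  ⇒ S*(4)=129.1287
t_3: node(3,0) S=134.6453 payoff=11.9747 vs cont=11.6809 → 11.9747 [stop]  node(3,1) S=146.3957 payoff=0.2243 vs cont=4.2072 → 4.2072 [wait]  node(3,2) S=159.1715 payoff=0.0000 vs cont=0.9429 → 0.9429 [wait]  node(3,3) S=173.0622 payoff=0.0000 vs cont=0.0992 → 0.0992 [wait]  ⇒ S*(3)=134.6453
t_2: node(2,0) S=140.3976 payoff=6.2224 vs cont=7.5773 → 7.5773 [wait]  node(2,1) S=152.6500 payoff=0.0000 vs cont=2.3640 → 2.3640 [wait]  node(2,2) S=165.9716 payoff=0.0000 vs cont=0.4674 → 0.4674 [wait]  ⇒ S*(2)=-
t_1: node(1,0) S=146.3957 payoff=0.2243 vs cont=4.6286 → 4.6286 [wait]  node(1,1) S=159.1715 payoff=0.0000 vs cont=1.2936 → 1.2936 [wait]  ⇒ S*(1)=-
t_0: node(0,0) S=152.6500 payoff=0.0000 vs cont=2.7436 → 2.7436 [wait]  ⇒ S*(0)=-

price = 2.7436
boundary = - - - 134.6453 129.1287 134.6453 129.1287 134.6453
tree:
2.7436
4.6286 1.2936
7.5773 2.3640 0.4674
11.9747 4.2072 0.9429 0.0992
17.4913 7.2455 1.8679 0.2271 0.0000
22.7819 11.9747 3.6117 0.5195 0.0000 0.0000
27.8557 17.4913 6.7486 1.1886 0.0000 0.0000 0.0000
32.7217 22.7819 11.9747 2.7196 0.0000 0.0000 0.0000 0.0000
37.3883 27.8557 17.4913 6.2224 0.0000 0.0000 0.0000 0.0000 0.0000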